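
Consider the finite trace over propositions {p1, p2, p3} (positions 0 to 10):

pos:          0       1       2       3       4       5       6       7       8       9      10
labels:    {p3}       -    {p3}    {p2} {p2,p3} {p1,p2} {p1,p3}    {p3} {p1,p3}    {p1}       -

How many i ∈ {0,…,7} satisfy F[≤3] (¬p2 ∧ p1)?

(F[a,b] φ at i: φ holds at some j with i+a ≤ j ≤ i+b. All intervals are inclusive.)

Evaluate at each i in [0,7]:
  i=0: ✗ (none in [0,3])
  i=1: ✗ (none in [1,4])
  i=2: ✗ (none in [2,5])
  i=3: ✓ (witness j=6)
  i=4: ✓ (witness j=6)
  i=5: ✓ (witness j=6)
  i=6: ✓ (witness j=6)
  i=7: ✓ (witness j=8)
Positions where it holds: {3, 4, 5, 6, 7} → 5.

5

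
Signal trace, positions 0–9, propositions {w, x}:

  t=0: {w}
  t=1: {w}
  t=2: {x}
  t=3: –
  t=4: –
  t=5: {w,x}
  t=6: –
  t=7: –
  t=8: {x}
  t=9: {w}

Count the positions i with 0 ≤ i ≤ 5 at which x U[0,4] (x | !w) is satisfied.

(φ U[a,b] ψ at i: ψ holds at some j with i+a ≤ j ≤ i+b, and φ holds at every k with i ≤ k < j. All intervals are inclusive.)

4

Evaluate at each i in [0,5]:
  i=0: ✗ (lhs fails at k=0 before rhs at j=2)
  i=1: ✗ (lhs fails at k=1 before rhs at j=2)
  i=2: ✓ (rhs at j=2)
  i=3: ✓ (rhs at j=3)
  i=4: ✓ (rhs at j=4)
  i=5: ✓ (rhs at j=5)
Positions where it holds: {2, 3, 4, 5} → 4.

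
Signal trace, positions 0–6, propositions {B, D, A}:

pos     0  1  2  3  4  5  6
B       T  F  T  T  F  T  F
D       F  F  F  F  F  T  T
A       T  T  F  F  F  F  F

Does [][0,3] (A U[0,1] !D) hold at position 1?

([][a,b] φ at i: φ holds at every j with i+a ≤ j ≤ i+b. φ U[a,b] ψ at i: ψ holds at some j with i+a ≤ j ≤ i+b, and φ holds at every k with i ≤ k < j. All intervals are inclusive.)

Check (A U[0,1] !D) at every j in [1,4]:
  j=1: holds
  j=2: holds
  j=3: holds
  j=4: holds
All positions satisfy it → formula holds.

Yes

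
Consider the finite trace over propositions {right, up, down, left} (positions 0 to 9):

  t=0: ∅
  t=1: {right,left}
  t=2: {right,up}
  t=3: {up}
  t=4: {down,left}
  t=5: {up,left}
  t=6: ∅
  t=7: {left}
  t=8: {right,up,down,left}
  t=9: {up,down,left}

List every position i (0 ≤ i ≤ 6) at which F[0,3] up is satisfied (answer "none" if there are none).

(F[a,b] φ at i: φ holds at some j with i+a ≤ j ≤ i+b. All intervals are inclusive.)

0, 1, 2, 3, 4, 5, 6

Evaluate at each i in [0,6]:
  i=0: ✓ (witness j=2)
  i=1: ✓ (witness j=2)
  i=2: ✓ (witness j=2)
  i=3: ✓ (witness j=3)
  i=4: ✓ (witness j=5)
  i=5: ✓ (witness j=5)
  i=6: ✓ (witness j=8)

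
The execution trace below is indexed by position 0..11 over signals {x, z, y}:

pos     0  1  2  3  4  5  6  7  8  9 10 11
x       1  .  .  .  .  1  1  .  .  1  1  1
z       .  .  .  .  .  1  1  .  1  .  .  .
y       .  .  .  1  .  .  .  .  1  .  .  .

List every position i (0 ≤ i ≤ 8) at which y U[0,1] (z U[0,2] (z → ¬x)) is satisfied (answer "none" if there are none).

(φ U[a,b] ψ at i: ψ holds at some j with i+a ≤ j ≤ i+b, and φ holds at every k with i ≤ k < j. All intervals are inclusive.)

0, 1, 2, 3, 4, 5, 6, 7, 8

Evaluate at each i in [0,8]:
  i=0: ✓ (rhs at j=0)
  i=1: ✓ (rhs at j=1)
  i=2: ✓ (rhs at j=2)
  i=3: ✓ (rhs at j=3)
  i=4: ✓ (rhs at j=4)
  i=5: ✓ (rhs at j=5)
  i=6: ✓ (rhs at j=6)
  i=7: ✓ (rhs at j=7)
  i=8: ✓ (rhs at j=8)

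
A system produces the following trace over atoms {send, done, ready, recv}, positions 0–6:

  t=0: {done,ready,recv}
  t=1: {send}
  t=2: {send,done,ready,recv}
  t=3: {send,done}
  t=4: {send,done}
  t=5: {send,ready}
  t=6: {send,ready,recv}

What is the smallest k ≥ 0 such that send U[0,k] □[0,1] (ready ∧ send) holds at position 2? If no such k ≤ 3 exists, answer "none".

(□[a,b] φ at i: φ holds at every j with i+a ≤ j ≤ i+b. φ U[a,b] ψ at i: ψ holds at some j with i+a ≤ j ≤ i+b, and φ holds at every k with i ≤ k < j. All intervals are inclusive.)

3

Need earliest j ≥ 2 with □[0,1] (ready ∧ send), and send at every k in [2,j-1].
  j=2: rhs fails.
  j=3: rhs fails.
  j=4: rhs fails.
  j=5: rhs holds; lhs holds on [2,4]. k = 3.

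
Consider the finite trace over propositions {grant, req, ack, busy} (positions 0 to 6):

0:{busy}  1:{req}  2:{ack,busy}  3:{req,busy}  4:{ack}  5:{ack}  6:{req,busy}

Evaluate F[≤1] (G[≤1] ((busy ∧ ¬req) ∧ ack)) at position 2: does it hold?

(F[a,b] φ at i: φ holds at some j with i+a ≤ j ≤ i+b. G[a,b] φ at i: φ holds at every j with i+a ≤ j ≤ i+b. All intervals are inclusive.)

Check G[≤1] ((busy ∧ ¬req) ∧ ack) at each j in [2,3]:
  j=2: fails at 3
  j=3: fails at 3
No position in the window satisfies it → formula fails.

False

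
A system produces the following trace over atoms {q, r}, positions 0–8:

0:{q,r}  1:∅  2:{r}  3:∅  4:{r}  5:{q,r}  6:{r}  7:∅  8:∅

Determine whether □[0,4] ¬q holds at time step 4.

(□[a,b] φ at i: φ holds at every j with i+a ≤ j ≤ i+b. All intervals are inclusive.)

False

Check ¬q at every j in [4,8]:
  j=4: true
  j=5: false
  j=6: true
  j=7: true
  j=8: true
Fails at j=5 → formula fails.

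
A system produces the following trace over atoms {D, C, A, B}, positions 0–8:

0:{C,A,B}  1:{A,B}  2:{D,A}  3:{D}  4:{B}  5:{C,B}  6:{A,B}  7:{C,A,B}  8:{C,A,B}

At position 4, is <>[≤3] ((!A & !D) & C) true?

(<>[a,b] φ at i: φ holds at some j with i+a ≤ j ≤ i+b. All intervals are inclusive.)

Check ((!A & !D) & C) at each j in [4,7]:
  j=4: false
  j=5: true
  j=6: false
  j=7: false
Found at j=5 → formula holds.

True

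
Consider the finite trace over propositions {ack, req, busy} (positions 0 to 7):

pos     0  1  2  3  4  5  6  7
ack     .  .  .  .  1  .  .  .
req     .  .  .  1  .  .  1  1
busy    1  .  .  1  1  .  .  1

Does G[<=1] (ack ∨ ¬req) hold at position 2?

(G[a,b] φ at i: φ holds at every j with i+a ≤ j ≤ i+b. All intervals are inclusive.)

Check (ack ∨ ¬req) at every j in [2,3]:
  j=2: true
  j=3: false
Fails at j=3 → formula fails.

Does not hold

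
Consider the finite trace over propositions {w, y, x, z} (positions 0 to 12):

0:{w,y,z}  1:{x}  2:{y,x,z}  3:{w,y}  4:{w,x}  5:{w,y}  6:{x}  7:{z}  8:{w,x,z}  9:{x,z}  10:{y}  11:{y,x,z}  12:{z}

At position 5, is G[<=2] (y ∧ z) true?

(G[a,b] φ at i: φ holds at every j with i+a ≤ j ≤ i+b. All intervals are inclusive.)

Check (y ∧ z) at every j in [5,7]:
  j=5: false
  j=6: false
  j=7: false
Fails at j=5 → formula fails.

False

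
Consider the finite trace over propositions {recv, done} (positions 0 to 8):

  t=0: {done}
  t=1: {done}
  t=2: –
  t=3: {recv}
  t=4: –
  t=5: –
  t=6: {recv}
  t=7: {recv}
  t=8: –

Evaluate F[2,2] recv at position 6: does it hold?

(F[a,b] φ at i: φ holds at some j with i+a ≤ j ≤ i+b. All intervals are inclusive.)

No

Check recv at each j in [8,8]:
  j=8: false
No position in the window satisfies it → formula fails.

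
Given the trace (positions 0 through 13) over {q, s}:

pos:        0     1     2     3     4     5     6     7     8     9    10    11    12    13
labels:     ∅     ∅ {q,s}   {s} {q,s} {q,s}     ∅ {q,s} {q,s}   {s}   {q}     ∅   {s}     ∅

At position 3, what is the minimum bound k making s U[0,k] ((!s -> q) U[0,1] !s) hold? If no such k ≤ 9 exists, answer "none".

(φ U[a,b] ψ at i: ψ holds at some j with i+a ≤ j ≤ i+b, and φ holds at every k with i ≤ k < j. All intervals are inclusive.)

Need earliest j ≥ 3 with ((!s -> q) U[0,1] !s), and s at every k in [3,j-1].
  j=3: rhs fails.
  j=4: rhs fails.
  j=5: rhs holds; lhs holds on [3,4]. k = 2.

2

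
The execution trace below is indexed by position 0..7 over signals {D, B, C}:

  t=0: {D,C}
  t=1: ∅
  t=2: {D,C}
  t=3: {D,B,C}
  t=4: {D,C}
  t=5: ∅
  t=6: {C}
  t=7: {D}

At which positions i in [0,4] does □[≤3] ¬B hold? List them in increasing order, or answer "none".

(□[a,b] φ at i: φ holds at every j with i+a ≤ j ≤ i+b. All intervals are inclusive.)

Evaluate at each i in [0,4]:
  i=0: ✗ (fails at j=3)
  i=1: ✗ (fails at j=3)
  i=2: ✗ (fails at j=3)
  i=3: ✗ (fails at j=3)
  i=4: ✓ (all of [4,7])

4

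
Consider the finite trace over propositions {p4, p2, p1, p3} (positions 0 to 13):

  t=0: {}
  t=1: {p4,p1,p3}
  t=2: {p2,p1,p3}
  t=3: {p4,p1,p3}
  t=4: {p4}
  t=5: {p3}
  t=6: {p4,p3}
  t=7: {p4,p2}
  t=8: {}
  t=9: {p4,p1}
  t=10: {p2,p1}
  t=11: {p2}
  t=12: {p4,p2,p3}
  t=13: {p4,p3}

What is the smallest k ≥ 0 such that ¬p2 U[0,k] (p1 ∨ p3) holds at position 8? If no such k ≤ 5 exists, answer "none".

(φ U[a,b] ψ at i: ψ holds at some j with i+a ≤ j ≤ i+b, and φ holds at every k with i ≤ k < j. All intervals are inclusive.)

1

Need earliest j ≥ 8 with (p1 ∨ p3), and ¬p2 at every k in [8,j-1].
  j=8: rhs fails.
  j=9: rhs holds; lhs holds on [8,8]. k = 1.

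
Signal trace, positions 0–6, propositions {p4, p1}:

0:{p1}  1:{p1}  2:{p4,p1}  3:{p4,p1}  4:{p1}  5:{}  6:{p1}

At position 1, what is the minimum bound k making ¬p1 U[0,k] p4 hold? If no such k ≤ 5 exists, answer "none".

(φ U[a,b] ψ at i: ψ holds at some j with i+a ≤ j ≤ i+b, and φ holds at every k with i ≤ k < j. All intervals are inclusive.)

Need earliest j ≥ 1 with p4, and ¬p1 at every k in [1,j-1].
  j=1: rhs fails.
  j=2: rhs holds but lhs fails at k=1.
  j=3: rhs holds but lhs fails at k=1.
  j=4: rhs fails.
  j=5: rhs fails.
  j=6: rhs fails.
No witness within the range → none.

none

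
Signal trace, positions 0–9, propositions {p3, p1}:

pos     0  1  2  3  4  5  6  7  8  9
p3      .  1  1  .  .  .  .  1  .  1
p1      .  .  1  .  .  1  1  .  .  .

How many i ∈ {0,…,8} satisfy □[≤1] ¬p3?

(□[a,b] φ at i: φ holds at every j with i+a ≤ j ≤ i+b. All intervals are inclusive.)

Evaluate at each i in [0,8]:
  i=0: ✗ (fails at j=1)
  i=1: ✗ (fails at j=1)
  i=2: ✗ (fails at j=2)
  i=3: ✓ (all of [3,4])
  i=4: ✓ (all of [4,5])
  i=5: ✓ (all of [5,6])
  i=6: ✗ (fails at j=7)
  i=7: ✗ (fails at j=7)
  i=8: ✗ (fails at j=9)
Positions where it holds: {3, 4, 5} → 3.

3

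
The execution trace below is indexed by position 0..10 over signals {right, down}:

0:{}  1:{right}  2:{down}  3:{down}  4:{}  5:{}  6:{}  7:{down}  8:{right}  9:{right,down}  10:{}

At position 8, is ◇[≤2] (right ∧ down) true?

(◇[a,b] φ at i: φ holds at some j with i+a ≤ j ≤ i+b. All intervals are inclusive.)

Holds

Check (right ∧ down) at each j in [8,10]:
  j=8: false
  j=9: true
  j=10: false
Found at j=9 → formula holds.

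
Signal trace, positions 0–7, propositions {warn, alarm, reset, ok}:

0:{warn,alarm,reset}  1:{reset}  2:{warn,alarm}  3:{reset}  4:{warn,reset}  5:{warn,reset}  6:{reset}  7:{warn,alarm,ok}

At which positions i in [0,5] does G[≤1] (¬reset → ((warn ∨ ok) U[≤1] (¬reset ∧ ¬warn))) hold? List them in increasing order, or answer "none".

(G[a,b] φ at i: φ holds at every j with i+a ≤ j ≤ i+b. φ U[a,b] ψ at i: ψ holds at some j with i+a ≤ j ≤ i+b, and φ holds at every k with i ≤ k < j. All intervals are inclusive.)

Evaluate at each i in [0,5]:
  i=0: ✓ (all of [0,1])
  i=1: ✗ (fails at j=2)
  i=2: ✗ (fails at j=2)
  i=3: ✓ (all of [3,4])
  i=4: ✓ (all of [4,5])
  i=5: ✓ (all of [5,6])

0, 3, 4, 5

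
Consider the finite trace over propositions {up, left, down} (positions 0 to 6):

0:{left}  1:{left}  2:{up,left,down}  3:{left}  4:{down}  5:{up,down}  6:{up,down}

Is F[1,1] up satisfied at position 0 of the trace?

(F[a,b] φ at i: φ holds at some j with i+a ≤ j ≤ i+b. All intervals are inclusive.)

Check up at each j in [1,1]:
  j=1: false
No position in the window satisfies it → formula fails.

No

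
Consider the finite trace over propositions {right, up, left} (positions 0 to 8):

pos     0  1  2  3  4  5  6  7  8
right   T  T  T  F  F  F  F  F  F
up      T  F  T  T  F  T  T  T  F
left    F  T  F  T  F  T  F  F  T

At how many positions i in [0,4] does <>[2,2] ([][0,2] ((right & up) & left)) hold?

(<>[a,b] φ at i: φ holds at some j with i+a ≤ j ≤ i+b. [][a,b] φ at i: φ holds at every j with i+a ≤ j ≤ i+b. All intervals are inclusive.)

0

Evaluate at each i in [0,4]:
  i=0: ✗ (none in [2,2])
  i=1: ✗ (none in [3,3])
  i=2: ✗ (none in [4,4])
  i=3: ✗ (none in [5,5])
  i=4: ✗ (none in [6,6])
Positions where it holds: {} → 0.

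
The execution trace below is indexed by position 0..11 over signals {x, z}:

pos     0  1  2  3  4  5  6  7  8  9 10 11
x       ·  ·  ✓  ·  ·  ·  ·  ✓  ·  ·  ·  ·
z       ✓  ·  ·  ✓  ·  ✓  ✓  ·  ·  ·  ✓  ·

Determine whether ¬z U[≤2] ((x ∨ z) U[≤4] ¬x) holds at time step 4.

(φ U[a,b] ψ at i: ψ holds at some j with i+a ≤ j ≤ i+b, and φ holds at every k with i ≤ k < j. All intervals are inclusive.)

Need some j in [4,6] with ((x ∨ z) U[≤4] ¬x), and ¬z at every k in [4,j-1].
  j=4: ((x ∨ z) U[≤4] ¬x) holds; no prefix to check → satisfied.

Holds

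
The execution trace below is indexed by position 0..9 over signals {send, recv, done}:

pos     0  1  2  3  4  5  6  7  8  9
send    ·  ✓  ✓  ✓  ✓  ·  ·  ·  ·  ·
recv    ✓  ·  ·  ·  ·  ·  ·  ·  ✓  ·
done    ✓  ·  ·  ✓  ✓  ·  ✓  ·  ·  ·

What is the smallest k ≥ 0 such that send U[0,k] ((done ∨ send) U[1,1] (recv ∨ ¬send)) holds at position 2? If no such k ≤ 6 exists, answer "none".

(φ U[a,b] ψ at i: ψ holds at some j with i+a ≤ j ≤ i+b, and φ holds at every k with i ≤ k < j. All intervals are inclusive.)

Need earliest j ≥ 2 with ((done ∨ send) U[1,1] (recv ∨ ¬send)), and send at every k in [2,j-1].
  j=2: rhs fails.
  j=3: rhs fails.
  j=4: rhs holds; lhs holds on [2,3]. k = 2.

2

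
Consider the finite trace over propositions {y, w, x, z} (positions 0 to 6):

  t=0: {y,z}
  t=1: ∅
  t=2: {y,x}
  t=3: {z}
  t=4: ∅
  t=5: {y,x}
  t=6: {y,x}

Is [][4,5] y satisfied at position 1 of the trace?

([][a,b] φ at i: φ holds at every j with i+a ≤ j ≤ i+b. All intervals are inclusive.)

Check y at every j in [5,6]:
  j=5: true
  j=6: true
All positions satisfy it → formula holds.

Yes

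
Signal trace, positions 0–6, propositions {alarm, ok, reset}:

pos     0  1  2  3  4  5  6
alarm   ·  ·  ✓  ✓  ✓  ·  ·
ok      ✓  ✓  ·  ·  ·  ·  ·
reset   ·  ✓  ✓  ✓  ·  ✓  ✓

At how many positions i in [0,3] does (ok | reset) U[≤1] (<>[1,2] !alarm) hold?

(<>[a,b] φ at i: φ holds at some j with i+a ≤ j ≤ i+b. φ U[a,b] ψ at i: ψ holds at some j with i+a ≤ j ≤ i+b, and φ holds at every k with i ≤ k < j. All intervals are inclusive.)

Evaluate at each i in [0,3]:
  i=0: ✓ (rhs at j=0)
  i=1: ✗ (no rhs in [1,2])
  i=2: ✓ (rhs at j=3; lhs holds on [2,2])
  i=3: ✓ (rhs at j=3)
Positions where it holds: {0, 2, 3} → 3.

3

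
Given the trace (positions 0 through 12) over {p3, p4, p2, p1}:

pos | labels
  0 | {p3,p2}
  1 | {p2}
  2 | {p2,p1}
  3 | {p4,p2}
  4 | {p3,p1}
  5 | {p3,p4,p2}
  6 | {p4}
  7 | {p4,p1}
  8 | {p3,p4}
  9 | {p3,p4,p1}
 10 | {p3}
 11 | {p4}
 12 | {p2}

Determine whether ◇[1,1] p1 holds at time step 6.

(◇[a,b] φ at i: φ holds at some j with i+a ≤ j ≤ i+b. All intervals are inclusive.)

True

Check p1 at each j in [7,7]:
  j=7: true
Found at j=7 → formula holds.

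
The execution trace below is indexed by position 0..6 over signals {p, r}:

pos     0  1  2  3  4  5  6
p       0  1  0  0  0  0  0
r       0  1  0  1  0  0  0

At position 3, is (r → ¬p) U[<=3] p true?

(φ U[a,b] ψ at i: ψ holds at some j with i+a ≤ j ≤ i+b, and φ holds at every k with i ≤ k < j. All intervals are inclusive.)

No

Need some j in [3,6] with p, and (r → ¬p) at every k in [3,j-1].
  j=3: p false.
  j=4: p false.
  j=5: p false.
  j=6: p false.
No j in the window works → until fails.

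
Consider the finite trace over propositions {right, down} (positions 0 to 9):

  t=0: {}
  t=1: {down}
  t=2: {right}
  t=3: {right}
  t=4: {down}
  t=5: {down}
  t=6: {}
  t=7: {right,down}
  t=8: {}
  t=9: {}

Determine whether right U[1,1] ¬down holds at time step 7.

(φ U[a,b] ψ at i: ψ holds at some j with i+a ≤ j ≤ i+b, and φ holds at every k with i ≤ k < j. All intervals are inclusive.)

Holds

Need some j in [8,8] with ¬down, and right at every k in [7,j-1].
  j=8: ¬down holds; right holds at every k in [7,7] → satisfied.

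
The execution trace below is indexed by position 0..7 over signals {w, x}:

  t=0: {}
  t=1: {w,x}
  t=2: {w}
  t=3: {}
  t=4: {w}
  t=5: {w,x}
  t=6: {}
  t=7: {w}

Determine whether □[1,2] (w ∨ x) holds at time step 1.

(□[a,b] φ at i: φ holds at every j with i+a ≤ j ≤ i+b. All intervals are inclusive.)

Does not hold

Check (w ∨ x) at every j in [2,3]:
  j=2: true
  j=3: false
Fails at j=3 → formula fails.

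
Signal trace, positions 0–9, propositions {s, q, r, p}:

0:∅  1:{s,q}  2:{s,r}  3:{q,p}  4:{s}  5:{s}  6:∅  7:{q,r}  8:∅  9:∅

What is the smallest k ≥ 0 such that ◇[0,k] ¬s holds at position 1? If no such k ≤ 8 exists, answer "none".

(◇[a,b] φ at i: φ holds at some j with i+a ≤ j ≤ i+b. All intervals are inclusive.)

2

Scan j = 1,2,… for ¬s:
  j=1: fails
  j=2: fails
  j=3: holds
First hit at j=3, so smallest k = 3-1 = 2.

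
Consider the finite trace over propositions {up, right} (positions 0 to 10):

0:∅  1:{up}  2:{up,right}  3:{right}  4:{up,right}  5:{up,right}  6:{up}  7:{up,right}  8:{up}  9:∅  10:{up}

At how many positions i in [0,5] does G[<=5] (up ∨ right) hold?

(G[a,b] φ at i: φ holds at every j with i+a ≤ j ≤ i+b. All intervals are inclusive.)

Evaluate at each i in [0,5]:
  i=0: ✗ (fails at j=0)
  i=1: ✓ (all of [1,6])
  i=2: ✓ (all of [2,7])
  i=3: ✓ (all of [3,8])
  i=4: ✗ (fails at j=9)
  i=5: ✗ (fails at j=9)
Positions where it holds: {1, 2, 3} → 3.

3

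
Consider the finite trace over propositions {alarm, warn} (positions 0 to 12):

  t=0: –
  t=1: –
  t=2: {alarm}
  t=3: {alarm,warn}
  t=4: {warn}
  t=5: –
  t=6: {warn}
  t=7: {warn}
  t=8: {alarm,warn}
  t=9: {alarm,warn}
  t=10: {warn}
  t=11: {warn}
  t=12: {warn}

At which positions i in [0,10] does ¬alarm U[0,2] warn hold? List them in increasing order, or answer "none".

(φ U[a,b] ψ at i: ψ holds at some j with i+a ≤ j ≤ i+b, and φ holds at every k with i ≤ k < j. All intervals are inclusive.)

Evaluate at each i in [0,10]:
  i=0: ✗ (no rhs in [0,2])
  i=1: ✗ (lhs fails at k=2 before rhs at j=3)
  i=2: ✗ (lhs fails at k=2 before rhs at j=3)
  i=3: ✓ (rhs at j=3)
  i=4: ✓ (rhs at j=4)
  i=5: ✓ (rhs at j=6; lhs holds on [5,5])
  i=6: ✓ (rhs at j=6)
  i=7: ✓ (rhs at j=7)
  i=8: ✓ (rhs at j=8)
  i=9: ✓ (rhs at j=9)
  i=10: ✓ (rhs at j=10)

3, 4, 5, 6, 7, 8, 9, 10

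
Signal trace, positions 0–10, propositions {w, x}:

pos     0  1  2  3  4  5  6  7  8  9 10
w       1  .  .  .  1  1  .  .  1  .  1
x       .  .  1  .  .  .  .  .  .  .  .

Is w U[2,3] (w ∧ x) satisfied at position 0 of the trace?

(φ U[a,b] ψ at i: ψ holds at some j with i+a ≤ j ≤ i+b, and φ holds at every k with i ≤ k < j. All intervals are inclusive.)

No

Need some j in [2,3] with (w ∧ x), and w at every k in [0,j-1].
  j=2: (w ∧ x) false.
  j=3: (w ∧ x) false.
No j in the window works → until fails.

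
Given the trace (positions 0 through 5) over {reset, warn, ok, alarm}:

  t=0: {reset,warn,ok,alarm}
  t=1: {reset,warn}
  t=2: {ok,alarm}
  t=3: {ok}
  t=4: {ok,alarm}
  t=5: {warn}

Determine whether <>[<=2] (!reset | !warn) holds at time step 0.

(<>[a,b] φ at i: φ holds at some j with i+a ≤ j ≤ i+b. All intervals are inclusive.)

Yes

Check (!reset | !warn) at each j in [0,2]:
  j=0: false
  j=1: false
  j=2: true
Found at j=2 → formula holds.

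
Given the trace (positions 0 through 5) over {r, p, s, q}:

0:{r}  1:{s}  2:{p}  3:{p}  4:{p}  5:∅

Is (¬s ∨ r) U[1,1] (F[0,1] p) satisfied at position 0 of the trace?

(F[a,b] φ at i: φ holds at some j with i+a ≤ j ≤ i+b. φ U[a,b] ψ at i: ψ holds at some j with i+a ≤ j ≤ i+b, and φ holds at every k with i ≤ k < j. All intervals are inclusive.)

Yes

Need some j in [1,1] with F[0,1] p, and (¬s ∨ r) at every k in [0,j-1].
  j=1: F[0,1] p holds; (¬s ∨ r) holds at every k in [0,0] → satisfied.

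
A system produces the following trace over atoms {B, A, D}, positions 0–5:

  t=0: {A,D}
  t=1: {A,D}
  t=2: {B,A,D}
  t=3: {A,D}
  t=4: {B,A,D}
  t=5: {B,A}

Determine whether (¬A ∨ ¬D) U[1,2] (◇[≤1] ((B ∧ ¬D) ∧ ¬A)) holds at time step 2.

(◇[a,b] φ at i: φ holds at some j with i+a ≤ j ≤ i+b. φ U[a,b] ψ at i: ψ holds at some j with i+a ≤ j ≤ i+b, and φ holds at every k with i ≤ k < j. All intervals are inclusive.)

Need some j in [3,4] with ◇[≤1] ((B ∧ ¬D) ∧ ¬A), and (¬A ∨ ¬D) at every k in [2,j-1].
  j=3: ◇[≤1] ((B ∧ ¬D) ∧ ¬A) — fails (none in [3,4]).
  j=4: ◇[≤1] ((B ∧ ¬D) ∧ ¬A) — fails (none in [4,5]).
No j in the window works → until fails.

False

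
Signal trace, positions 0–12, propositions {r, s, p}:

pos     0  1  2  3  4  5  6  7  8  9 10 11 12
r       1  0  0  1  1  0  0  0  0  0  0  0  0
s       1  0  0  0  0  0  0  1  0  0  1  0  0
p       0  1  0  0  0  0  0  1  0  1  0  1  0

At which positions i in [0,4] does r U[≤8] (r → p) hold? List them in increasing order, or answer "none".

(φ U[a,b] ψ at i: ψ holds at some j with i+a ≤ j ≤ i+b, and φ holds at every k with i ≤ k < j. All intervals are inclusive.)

Evaluate at each i in [0,4]:
  i=0: ✓ (rhs at j=1; lhs holds on [0,0])
  i=1: ✓ (rhs at j=1)
  i=2: ✓ (rhs at j=2)
  i=3: ✓ (rhs at j=5; lhs holds on [3,4])
  i=4: ✓ (rhs at j=5; lhs holds on [4,4])

0, 1, 2, 3, 4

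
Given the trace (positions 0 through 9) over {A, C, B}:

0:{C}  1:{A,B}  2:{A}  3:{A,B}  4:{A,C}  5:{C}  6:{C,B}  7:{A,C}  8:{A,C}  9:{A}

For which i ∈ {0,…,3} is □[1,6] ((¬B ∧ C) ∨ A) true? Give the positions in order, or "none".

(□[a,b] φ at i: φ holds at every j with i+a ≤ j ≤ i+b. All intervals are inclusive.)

Evaluate at each i in [0,3]:
  i=0: ✗ (fails at j=6)
  i=1: ✗ (fails at j=6)
  i=2: ✗ (fails at j=6)
  i=3: ✗ (fails at j=6)

none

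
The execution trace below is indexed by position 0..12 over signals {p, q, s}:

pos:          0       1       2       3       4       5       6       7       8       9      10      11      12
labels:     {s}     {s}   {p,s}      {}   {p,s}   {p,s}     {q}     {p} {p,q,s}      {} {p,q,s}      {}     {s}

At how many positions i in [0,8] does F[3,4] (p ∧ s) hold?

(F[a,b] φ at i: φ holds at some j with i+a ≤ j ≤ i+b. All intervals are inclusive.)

Evaluate at each i in [0,8]:
  i=0: ✓ (witness j=4)
  i=1: ✓ (witness j=4)
  i=2: ✓ (witness j=5)
  i=3: ✗ (none in [6,7])
  i=4: ✓ (witness j=8)
  i=5: ✓ (witness j=8)
  i=6: ✓ (witness j=10)
  i=7: ✓ (witness j=10)
  i=8: ✗ (none in [11,12])
Positions where it holds: {0, 1, 2, 4, 5, 6, 7} → 7.

7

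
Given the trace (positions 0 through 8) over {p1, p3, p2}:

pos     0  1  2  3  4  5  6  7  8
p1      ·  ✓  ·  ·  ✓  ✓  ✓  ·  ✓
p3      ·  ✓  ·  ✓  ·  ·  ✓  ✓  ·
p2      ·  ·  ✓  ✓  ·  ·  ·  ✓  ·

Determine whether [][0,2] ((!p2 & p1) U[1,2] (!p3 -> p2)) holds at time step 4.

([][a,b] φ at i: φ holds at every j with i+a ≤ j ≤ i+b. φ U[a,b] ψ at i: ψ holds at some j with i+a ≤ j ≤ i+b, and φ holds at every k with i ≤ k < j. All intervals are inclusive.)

Holds

Check ((!p2 & p1) U[1,2] (!p3 -> p2)) at every j in [4,6]:
  j=4: holds
  j=5: holds
  j=6: holds
All positions satisfy it → formula holds.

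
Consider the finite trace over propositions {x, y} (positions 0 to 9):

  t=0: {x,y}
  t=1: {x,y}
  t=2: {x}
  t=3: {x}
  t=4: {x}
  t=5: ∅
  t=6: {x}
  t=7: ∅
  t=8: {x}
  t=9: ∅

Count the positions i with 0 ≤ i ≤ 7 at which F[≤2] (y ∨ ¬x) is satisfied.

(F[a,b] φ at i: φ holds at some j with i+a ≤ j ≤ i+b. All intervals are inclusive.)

7

Evaluate at each i in [0,7]:
  i=0: ✓ (witness j=0)
  i=1: ✓ (witness j=1)
  i=2: ✗ (none in [2,4])
  i=3: ✓ (witness j=5)
  i=4: ✓ (witness j=5)
  i=5: ✓ (witness j=5)
  i=6: ✓ (witness j=7)
  i=7: ✓ (witness j=7)
Positions where it holds: {0, 1, 3, 4, 5, 6, 7} → 7.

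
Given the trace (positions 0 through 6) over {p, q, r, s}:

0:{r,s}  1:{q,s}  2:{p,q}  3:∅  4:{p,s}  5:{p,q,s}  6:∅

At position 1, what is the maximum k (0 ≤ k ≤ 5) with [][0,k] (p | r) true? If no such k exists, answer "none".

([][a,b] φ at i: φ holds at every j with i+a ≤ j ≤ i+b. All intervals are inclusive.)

(p | r) must hold from j=1 onward; find where it first fails.
  j=1: fails → no k works.

none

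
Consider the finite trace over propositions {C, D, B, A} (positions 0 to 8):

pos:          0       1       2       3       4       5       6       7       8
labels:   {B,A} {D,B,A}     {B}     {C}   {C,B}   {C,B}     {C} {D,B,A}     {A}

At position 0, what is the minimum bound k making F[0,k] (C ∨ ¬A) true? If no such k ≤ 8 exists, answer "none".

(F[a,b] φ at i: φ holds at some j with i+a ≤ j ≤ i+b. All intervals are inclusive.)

2

Scan j = 0,1,… for (C ∨ ¬A):
  j=0: fails
  j=1: fails
  j=2: holds
First hit at j=2, so smallest k = 2-0 = 2.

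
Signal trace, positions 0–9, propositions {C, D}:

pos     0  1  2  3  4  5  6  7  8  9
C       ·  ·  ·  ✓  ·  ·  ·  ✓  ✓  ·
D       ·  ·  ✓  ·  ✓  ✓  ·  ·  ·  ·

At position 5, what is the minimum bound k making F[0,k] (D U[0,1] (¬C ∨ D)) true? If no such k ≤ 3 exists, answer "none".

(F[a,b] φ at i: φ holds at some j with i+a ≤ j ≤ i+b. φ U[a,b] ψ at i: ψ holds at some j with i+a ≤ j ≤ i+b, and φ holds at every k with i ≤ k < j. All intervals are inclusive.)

Scan j = 5,6,… for (D U[0,1] (¬C ∨ D)):
  j=5: holds
First hit at j=5, so smallest k = 5-5 = 0.

0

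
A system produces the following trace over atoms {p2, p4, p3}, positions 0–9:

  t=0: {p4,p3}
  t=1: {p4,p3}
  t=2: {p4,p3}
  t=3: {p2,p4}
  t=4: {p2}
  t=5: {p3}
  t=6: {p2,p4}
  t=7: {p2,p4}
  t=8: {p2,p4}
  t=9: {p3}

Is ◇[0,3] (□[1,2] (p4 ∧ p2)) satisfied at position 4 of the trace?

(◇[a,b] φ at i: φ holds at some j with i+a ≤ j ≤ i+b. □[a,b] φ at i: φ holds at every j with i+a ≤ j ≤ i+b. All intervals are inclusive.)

Check □[1,2] (p4 ∧ p2) at each j in [4,7]:
  j=4: fails at 5
  j=5: holds on [6,7]
  j=6: holds on [7,8]
  j=7: fails at 9
Found at j=5 → formula holds.

Yes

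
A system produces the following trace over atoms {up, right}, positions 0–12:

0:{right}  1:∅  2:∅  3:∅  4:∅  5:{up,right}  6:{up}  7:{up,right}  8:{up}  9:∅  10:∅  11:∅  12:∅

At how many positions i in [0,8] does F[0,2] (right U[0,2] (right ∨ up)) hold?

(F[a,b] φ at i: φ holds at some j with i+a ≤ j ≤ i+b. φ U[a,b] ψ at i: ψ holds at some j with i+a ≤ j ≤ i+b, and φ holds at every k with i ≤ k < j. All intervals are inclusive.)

Evaluate at each i in [0,8]:
  i=0: ✓ (witness j=0)
  i=1: ✗ (none in [1,3])
  i=2: ✗ (none in [2,4])
  i=3: ✓ (witness j=5)
  i=4: ✓ (witness j=5)
  i=5: ✓ (witness j=5)
  i=6: ✓ (witness j=6)
  i=7: ✓ (witness j=7)
  i=8: ✓ (witness j=8)
Positions where it holds: {0, 3, 4, 5, 6, 7, 8} → 7.

7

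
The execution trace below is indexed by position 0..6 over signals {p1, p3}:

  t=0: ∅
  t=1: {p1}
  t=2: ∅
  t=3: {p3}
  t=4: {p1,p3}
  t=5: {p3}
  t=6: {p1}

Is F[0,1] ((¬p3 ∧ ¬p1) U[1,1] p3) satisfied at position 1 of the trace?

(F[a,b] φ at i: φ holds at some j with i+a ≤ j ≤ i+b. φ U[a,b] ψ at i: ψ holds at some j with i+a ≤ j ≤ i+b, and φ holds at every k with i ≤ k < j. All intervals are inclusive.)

True

Check ((¬p3 ∧ ¬p1) U[1,1] p3) at each j in [1,2]:
  j=1: fails
  j=2: holds
Found at j=2 → formula holds.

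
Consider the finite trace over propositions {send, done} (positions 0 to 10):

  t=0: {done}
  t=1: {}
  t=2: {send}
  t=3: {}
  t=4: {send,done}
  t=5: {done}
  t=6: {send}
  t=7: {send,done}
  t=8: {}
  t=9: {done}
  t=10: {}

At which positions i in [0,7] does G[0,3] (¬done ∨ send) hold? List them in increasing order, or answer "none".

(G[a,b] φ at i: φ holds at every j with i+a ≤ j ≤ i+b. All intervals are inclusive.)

Evaluate at each i in [0,7]:
  i=0: ✗ (fails at j=0)
  i=1: ✓ (all of [1,4])
  i=2: ✗ (fails at j=5)
  i=3: ✗ (fails at j=5)
  i=4: ✗ (fails at j=5)
  i=5: ✗ (fails at j=5)
  i=6: ✗ (fails at j=9)
  i=7: ✗ (fails at j=9)

1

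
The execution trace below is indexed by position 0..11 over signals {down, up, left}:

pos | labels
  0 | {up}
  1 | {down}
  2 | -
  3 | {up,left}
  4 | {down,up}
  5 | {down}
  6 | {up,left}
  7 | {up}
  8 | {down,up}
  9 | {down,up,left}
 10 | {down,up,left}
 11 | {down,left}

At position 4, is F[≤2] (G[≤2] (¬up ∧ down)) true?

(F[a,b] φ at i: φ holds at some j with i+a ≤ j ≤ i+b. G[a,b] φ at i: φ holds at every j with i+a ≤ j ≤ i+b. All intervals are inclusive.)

No

Check G[≤2] (¬up ∧ down) at each j in [4,6]:
  j=4: fails at 4
  j=5: fails at 6
  j=6: fails at 6
No position in the window satisfies it → formula fails.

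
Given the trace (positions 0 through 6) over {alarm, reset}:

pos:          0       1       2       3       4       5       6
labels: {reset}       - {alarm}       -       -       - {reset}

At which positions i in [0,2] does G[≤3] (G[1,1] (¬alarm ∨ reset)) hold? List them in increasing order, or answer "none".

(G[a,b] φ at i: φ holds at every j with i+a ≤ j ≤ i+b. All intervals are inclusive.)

2

Evaluate at each i in [0,2]:
  i=0: ✗ (fails at j=1)
  i=1: ✗ (fails at j=1)
  i=2: ✓ (all of [2,5])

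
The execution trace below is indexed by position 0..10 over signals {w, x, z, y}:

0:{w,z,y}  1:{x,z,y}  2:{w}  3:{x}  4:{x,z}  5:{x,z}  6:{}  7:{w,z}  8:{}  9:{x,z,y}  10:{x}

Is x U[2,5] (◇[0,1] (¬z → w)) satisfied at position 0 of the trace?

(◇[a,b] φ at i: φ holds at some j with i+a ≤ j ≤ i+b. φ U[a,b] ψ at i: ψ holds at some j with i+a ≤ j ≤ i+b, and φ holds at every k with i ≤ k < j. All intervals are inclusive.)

Need some j in [2,5] with ◇[0,1] (¬z → w), and x at every k in [0,j-1].
  j=2: ◇[0,1] (¬z → w) holds, but x fails at k=0 → not this j.
  j=3: ◇[0,1] (¬z → w) holds, but x fails at k=0 → not this j.
  j=4: ◇[0,1] (¬z → w) holds, but x fails at k=0 → not this j.
  j=5: ◇[0,1] (¬z → w) holds, but x fails at k=0 → not this j.
No j in the window works → until fails.

Does not hold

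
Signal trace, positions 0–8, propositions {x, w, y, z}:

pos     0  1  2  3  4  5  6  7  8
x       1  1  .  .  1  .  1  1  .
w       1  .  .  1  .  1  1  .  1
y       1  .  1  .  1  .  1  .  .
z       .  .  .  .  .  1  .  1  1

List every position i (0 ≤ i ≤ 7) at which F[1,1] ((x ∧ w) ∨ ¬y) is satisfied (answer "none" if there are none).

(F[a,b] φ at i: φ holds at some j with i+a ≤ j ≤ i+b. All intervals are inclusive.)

Evaluate at each i in [0,7]:
  i=0: ✓ (witness j=1)
  i=1: ✗ (none in [2,2])
  i=2: ✓ (witness j=3)
  i=3: ✗ (none in [4,4])
  i=4: ✓ (witness j=5)
  i=5: ✓ (witness j=6)
  i=6: ✓ (witness j=7)
  i=7: ✓ (witness j=8)

0, 2, 4, 5, 6, 7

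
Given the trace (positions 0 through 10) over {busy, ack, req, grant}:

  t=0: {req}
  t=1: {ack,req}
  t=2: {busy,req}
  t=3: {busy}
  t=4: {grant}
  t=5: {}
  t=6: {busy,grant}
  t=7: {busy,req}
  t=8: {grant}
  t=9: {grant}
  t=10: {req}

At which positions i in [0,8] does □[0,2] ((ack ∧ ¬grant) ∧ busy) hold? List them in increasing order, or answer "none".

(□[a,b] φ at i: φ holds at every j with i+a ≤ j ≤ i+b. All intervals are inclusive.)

none

Evaluate at each i in [0,8]:
  i=0: ✗ (fails at j=0)
  i=1: ✗ (fails at j=1)
  i=2: ✗ (fails at j=2)
  i=3: ✗ (fails at j=3)
  i=4: ✗ (fails at j=4)
  i=5: ✗ (fails at j=5)
  i=6: ✗ (fails at j=6)
  i=7: ✗ (fails at j=7)
  i=8: ✗ (fails at j=8)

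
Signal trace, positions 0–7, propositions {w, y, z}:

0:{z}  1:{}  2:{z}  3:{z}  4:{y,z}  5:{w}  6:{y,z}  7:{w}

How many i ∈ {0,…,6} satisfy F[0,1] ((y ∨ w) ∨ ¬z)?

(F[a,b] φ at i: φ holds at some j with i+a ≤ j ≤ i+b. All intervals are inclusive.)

Evaluate at each i in [0,6]:
  i=0: ✓ (witness j=1)
  i=1: ✓ (witness j=1)
  i=2: ✗ (none in [2,3])
  i=3: ✓ (witness j=4)
  i=4: ✓ (witness j=4)
  i=5: ✓ (witness j=5)
  i=6: ✓ (witness j=6)
Positions where it holds: {0, 1, 3, 4, 5, 6} → 6.

6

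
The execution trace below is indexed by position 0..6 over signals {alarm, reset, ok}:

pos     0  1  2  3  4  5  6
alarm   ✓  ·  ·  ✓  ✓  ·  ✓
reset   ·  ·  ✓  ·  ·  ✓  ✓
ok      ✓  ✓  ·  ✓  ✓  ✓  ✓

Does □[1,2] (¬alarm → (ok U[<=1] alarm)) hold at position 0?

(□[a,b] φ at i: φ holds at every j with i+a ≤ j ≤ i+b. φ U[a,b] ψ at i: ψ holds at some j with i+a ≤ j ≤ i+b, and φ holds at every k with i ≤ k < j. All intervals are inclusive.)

Check (¬alarm → (ok U[<=1] alarm)) at every j in [1,2]:
  j=1: antecedent true; consequent fails → ✗
  j=2: antecedent true; consequent fails → ✗
Fails at j=1 → formula fails.

Does not hold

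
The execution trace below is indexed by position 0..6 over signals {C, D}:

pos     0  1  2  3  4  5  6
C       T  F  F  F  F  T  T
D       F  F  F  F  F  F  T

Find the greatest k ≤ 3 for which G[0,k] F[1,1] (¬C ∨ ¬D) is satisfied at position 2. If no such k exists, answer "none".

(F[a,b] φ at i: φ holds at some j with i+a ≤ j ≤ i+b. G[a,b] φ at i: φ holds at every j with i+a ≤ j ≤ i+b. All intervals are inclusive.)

F[1,1] (¬C ∨ ¬D) must hold from j=2 onward; find where it first fails.
  j=2: holds
  j=3: holds
  j=4: holds
  j=5: fails
Holds on [2,4], so largest k = 2.

2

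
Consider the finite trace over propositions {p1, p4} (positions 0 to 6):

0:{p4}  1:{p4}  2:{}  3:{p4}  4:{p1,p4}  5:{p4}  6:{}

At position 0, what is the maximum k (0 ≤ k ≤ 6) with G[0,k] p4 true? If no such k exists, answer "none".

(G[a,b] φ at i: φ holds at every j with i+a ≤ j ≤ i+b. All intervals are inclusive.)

1

p4 must hold from j=0 onward; find where it first fails.
  j=0: holds
  j=1: holds
  j=2: fails
Holds on [0,1], so largest k = 1.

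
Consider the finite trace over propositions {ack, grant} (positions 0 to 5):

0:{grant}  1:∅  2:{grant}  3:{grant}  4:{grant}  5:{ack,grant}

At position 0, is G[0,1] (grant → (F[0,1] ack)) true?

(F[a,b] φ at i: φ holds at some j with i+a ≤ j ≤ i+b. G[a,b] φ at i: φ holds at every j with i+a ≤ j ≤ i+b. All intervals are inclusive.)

Does not hold

Check (grant → (F[0,1] ack)) at every j in [0,1]:
  j=0: antecedent true; consequent fails (none in [0,1]) → ✗
  j=1: antecedent false → ✓
Fails at j=0 → formula fails.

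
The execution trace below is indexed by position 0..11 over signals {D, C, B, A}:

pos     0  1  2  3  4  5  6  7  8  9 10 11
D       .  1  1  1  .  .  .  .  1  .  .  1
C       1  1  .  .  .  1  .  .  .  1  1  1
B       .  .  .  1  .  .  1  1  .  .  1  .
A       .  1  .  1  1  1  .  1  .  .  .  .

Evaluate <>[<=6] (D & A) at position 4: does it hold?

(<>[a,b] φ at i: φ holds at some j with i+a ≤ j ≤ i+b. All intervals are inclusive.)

Check (D & A) at each j in [4,10]:
  j=4: false
  j=5: false
  j=6: false
  j=7: false
  j=8: false
  j=9: false
  j=10: false
No position in the window satisfies it → formula fails.

False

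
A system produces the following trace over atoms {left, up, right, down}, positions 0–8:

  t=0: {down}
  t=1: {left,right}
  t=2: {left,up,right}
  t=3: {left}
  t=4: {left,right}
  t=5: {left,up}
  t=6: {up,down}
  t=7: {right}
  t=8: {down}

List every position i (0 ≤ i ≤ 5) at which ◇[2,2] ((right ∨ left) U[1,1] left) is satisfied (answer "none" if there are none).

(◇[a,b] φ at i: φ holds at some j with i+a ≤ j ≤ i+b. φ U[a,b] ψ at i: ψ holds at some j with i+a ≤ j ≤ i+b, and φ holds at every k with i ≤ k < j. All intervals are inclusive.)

0, 1, 2

Evaluate at each i in [0,5]:
  i=0: ✓ (witness j=2)
  i=1: ✓ (witness j=3)
  i=2: ✓ (witness j=4)
  i=3: ✗ (none in [5,5])
  i=4: ✗ (none in [6,6])
  i=5: ✗ (none in [7,7])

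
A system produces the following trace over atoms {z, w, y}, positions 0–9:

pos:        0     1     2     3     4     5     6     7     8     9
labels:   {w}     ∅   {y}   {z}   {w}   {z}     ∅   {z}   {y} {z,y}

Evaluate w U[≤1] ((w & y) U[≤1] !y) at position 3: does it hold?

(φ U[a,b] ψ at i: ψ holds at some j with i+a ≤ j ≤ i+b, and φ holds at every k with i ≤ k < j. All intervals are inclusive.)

Yes

Need some j in [3,4] with ((w & y) U[≤1] !y), and w at every k in [3,j-1].
  j=3: ((w & y) U[≤1] !y) holds; no prefix to check → satisfied.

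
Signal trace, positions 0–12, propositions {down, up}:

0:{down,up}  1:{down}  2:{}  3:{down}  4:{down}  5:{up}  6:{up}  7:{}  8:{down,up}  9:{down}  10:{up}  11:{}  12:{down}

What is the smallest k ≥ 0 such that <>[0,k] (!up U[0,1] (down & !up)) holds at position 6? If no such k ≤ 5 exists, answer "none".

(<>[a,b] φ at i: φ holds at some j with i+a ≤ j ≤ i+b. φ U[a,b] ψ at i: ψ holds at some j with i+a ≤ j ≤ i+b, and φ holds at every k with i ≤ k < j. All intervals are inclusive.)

3

Scan j = 6,7,… for (!up U[0,1] (down & !up)):
  j=6: fails
  j=7: fails
  j=8: fails
  j=9: holds
First hit at j=9, so smallest k = 9-6 = 3.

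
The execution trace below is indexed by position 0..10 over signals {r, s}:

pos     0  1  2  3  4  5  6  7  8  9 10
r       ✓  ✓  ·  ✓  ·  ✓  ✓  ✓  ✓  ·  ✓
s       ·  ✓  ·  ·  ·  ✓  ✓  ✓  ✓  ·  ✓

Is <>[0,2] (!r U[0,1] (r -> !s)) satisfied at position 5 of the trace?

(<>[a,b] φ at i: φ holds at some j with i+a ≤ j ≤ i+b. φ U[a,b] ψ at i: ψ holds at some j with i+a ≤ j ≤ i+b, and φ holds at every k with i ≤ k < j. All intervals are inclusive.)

No

Check (!r U[0,1] (r -> !s)) at each j in [5,7]:
  j=5: fails
  j=6: fails
  j=7: fails
No position in the window satisfies it → formula fails.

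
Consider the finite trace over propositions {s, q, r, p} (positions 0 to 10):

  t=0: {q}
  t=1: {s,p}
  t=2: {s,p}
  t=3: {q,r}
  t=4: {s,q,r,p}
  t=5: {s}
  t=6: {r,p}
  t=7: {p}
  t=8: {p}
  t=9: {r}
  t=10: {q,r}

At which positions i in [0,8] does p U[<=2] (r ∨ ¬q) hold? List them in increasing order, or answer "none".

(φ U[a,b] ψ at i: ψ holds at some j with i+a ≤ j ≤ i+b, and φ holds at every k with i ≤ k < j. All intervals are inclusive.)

1, 2, 3, 4, 5, 6, 7, 8

Evaluate at each i in [0,8]:
  i=0: ✗ (lhs fails at k=0 before rhs at j=1)
  i=1: ✓ (rhs at j=1)
  i=2: ✓ (rhs at j=2)
  i=3: ✓ (rhs at j=3)
  i=4: ✓ (rhs at j=4)
  i=5: ✓ (rhs at j=5)
  i=6: ✓ (rhs at j=6)
  i=7: ✓ (rhs at j=7)
  i=8: ✓ (rhs at j=8)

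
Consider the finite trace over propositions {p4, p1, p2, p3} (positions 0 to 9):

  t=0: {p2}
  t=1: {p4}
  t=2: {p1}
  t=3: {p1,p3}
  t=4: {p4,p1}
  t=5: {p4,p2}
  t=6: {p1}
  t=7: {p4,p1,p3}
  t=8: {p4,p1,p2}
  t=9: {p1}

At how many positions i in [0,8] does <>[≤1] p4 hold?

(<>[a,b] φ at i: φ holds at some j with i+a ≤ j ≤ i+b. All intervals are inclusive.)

Evaluate at each i in [0,8]:
  i=0: ✓ (witness j=1)
  i=1: ✓ (witness j=1)
  i=2: ✗ (none in [2,3])
  i=3: ✓ (witness j=4)
  i=4: ✓ (witness j=4)
  i=5: ✓ (witness j=5)
  i=6: ✓ (witness j=7)
  i=7: ✓ (witness j=7)
  i=8: ✓ (witness j=8)
Positions where it holds: {0, 1, 3, 4, 5, 6, 7, 8} → 8.

8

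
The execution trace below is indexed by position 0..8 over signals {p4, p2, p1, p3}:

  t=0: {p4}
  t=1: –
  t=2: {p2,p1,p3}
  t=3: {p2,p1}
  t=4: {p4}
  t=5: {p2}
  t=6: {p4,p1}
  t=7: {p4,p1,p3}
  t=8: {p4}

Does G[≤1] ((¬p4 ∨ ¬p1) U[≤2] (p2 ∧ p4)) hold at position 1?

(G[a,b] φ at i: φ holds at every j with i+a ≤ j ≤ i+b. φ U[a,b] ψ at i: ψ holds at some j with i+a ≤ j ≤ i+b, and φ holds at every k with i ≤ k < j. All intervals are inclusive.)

Does not hold

Check ((¬p4 ∨ ¬p1) U[≤2] (p2 ∧ p4)) at every j in [1,2]:
  j=1: fails
  j=2: fails
Fails at j=1 → formula fails.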